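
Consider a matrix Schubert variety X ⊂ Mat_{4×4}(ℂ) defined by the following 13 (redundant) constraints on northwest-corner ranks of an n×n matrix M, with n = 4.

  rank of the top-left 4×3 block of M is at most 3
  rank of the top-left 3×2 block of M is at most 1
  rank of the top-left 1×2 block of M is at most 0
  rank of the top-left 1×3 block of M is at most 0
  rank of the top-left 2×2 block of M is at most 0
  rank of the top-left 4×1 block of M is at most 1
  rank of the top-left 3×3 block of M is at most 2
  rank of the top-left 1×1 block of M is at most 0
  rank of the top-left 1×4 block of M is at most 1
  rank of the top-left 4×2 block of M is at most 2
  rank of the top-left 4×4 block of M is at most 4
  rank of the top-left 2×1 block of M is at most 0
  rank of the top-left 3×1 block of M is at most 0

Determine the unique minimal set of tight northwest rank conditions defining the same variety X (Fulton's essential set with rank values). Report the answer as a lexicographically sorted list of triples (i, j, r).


Recovering R(i,j) via the rank-extension bound from the 13 conditions:

  R[1]: 0  0  0  1
  R[2]: 0  0  1  2
  R[3]: 0  1  2  3
  R[4]: 1  2  3  4

reading off 1-entries of Δ²R: w = (4, 3, 2, 1).

Fulton essential set (3 of the 6 Rothe cells):

[(1, 3, 0), (2, 2, 0), (3, 1, 0)]


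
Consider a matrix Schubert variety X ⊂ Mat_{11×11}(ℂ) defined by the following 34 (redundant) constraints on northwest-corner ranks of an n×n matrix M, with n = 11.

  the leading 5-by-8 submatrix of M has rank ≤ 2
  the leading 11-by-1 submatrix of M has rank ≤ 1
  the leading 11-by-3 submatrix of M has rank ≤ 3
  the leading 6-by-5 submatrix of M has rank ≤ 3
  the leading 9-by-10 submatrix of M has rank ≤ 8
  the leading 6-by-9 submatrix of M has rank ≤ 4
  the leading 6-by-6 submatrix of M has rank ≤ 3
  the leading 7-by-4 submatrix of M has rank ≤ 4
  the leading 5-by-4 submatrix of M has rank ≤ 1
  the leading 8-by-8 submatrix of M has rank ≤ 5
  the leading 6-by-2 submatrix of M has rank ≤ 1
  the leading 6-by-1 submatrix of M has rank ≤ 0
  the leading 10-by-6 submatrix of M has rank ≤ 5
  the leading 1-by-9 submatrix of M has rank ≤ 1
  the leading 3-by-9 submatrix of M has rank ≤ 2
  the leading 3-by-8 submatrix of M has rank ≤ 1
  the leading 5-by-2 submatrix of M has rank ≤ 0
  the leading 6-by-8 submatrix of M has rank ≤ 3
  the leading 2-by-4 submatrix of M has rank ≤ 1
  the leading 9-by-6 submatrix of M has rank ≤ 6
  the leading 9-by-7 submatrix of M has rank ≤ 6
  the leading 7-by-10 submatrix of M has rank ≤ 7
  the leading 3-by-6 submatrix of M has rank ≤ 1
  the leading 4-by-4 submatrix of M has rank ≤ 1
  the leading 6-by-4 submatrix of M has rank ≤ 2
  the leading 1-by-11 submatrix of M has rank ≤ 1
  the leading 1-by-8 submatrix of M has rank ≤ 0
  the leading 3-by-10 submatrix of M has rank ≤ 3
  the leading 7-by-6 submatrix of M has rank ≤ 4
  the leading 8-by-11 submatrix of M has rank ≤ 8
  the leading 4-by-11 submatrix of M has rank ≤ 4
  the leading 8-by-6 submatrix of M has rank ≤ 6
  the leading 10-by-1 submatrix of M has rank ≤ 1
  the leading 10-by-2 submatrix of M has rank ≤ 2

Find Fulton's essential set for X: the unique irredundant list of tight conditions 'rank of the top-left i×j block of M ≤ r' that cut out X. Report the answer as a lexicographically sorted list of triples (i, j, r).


The tightest implied rank at each (i,j), from the 34 conditions:

  row 1: 0 | 0 | 0 | 0 | 0 | 0 | 0 | 0 | 1 | 1 | 1
  row 2: 0 | 0 | 1 | 1 | 1 | 1 | 1 | 1 | 2 | 2 | 2
  row 3: 0 | 0 | 1 | 1 | 1 | 1 | 1 | 1 | 2 | 3 | 3
  row 4: 0 | 0 | 1 | 1 | 2 | 2 | 2 | 2 | 3 | 4 | 4
  row 5: 0 | 0 | 1 | 1 | 2 | 2 | 2 | 2 | 3 | 4 | 5
  row 6: 0 | 1 | 2 | 2 | 3 | 3 | 3 | 3 | 4 | 5 | 6
  row 7: 1 | 2 | 3 | 3 | 4 | 4 | 4 | 4 | 5 | 6 | 7
  row 8: 1 | 2 | 3 | 4 | 5 | 5 | 5 | 5 | 6 | 7 | 8
  row 9: 1 | 2 | 3 | 4 | 5 | 5 | 6 | 6 | 7 | 8 | 9
  row 10: 1 | 2 | 3 | 4 | 5 | 5 | 6 | 7 | 8 | 9 | 10
  row 11: 1 | 2 | 3 | 4 | 5 | 6 | 7 | 8 | 9 | 10 | 11

so w = (9, 3, 10, 5, 11, 2, 1, 4, 7, 8, 6).

|D(w)|=29, |Ess(w)|=7:

[(1, 8, 0), (3, 8, 1), (5, 2, 0), (5, 4, 1), (5, 8, 2), (6, 1, 0), (10, 6, 5)]


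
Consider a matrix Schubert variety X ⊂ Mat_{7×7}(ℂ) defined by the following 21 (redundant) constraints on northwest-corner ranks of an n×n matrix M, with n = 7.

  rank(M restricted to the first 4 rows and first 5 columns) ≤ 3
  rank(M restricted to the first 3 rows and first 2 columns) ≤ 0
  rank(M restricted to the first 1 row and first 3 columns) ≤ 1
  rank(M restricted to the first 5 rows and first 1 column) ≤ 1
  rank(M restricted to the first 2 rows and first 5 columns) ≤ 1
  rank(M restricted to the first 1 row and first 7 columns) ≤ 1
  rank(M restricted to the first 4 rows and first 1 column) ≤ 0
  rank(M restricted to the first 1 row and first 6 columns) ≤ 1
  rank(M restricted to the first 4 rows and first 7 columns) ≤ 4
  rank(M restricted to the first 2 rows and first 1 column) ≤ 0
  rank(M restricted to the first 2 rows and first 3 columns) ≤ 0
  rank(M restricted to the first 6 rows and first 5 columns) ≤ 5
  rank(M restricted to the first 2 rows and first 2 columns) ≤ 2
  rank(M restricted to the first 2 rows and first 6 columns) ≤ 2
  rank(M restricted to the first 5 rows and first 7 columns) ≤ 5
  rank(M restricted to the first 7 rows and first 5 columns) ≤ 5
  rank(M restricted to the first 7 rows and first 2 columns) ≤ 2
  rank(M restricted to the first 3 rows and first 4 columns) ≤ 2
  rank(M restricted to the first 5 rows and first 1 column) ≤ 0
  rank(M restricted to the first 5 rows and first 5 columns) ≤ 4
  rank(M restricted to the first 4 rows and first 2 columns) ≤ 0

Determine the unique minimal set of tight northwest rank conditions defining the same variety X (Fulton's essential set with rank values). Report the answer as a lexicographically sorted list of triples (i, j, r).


Propagating the 21 rank bounds to every northwest block:

  row 1: 0  0  0  1  1  1  1
  row 2: 0  0  0  1  1  2  2
  row 3: 0  0  1  2  2  3  3
  row 4: 0  0  1  2  3  4  4
  row 5: 0  1  2  3  4  5  5
  row 6: 1  2  3  4  5  6  6
  row 7: 1  2  3  4  5  6  7

so w = (4, 6, 3, 5, 2, 1, 7).

4 SE-corners of the 12-cell Rothe diagram give Ess(w):

[(2, 3, 0), (2, 5, 1), (4, 2, 0), (5, 1, 0)]


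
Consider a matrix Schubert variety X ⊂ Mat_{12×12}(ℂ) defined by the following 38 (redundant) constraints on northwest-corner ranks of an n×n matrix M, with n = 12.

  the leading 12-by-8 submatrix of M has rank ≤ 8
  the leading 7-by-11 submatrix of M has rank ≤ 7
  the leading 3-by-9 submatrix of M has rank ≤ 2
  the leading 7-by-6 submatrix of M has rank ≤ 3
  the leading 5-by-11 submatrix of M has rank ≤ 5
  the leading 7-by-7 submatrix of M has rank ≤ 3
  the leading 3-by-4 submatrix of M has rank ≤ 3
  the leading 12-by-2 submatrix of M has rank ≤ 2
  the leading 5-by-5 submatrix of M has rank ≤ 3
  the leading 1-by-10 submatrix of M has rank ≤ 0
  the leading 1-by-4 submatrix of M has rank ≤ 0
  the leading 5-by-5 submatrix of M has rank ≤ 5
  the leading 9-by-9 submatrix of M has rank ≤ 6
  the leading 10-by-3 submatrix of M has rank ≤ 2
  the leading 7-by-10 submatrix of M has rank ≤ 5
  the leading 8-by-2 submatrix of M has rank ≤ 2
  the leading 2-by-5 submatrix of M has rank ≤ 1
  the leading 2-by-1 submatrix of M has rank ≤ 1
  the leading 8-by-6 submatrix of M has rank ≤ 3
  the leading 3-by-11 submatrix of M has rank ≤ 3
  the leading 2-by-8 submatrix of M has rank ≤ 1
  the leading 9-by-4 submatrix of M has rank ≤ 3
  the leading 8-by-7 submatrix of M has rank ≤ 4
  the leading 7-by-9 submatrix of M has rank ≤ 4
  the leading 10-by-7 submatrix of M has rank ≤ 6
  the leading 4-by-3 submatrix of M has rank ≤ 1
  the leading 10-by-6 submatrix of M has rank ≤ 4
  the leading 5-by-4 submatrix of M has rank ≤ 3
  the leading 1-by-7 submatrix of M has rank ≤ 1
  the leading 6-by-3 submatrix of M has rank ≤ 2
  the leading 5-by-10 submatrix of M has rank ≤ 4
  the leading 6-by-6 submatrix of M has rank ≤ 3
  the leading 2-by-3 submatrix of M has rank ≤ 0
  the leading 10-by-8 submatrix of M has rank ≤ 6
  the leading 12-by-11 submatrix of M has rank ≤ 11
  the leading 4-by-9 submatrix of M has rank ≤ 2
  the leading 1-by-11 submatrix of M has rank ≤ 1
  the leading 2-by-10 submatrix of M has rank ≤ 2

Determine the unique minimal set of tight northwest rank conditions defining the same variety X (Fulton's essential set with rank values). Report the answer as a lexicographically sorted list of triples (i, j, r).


Rank table r_w(12×12) implied by the 38 constraints:

  R[1]: 0 0 0 0 0 0 0 0 0 0 1 1
  R[2]: 0 0 0 1 1 1 1 1 1 1 2 2
  R[3]: 1 1 1 2 2 2 2 2 2 2 3 3
  R[4]: 1 1 1 2 2 2 2 2 2 3 4 4
  R[5]: 1 2 2 3 3 3 3 3 3 4 5 5
  R[6]: 1 2 2 3 3 3 3 4 4 5 6 6
  R[7]: 1 2 2 3 3 3 3 4 4 5 6 7
  R[8]: 1 2 2 3 3 3 4 5 5 6 7 8
  R[9]: 1 2 2 3 4 4 5 6 6 7 8 9
  R[10]: 1 2 2 3 4 4 5 6 7 8 9 10
  R[11]: 1 2 3 4 5 5 6 7 8 9 10 11
  R[12]: 1 2 3 4 5 6 7 8 9 10 11 12

giving w = (11, 4, 1, 10, 2, 8, 12, 7, 5, 9, 3, 6) via Δ²R.

Rothe diagram D(w) (35 cells), 9 SE-corners (essential conditions):

[(1, 10, 0), (2, 3, 0), (4, 3, 1), (4, 9, 2), (7, 7, 3), (7, 9, 4), (8, 6, 3), (10, 3, 2), (10, 6, 4)]


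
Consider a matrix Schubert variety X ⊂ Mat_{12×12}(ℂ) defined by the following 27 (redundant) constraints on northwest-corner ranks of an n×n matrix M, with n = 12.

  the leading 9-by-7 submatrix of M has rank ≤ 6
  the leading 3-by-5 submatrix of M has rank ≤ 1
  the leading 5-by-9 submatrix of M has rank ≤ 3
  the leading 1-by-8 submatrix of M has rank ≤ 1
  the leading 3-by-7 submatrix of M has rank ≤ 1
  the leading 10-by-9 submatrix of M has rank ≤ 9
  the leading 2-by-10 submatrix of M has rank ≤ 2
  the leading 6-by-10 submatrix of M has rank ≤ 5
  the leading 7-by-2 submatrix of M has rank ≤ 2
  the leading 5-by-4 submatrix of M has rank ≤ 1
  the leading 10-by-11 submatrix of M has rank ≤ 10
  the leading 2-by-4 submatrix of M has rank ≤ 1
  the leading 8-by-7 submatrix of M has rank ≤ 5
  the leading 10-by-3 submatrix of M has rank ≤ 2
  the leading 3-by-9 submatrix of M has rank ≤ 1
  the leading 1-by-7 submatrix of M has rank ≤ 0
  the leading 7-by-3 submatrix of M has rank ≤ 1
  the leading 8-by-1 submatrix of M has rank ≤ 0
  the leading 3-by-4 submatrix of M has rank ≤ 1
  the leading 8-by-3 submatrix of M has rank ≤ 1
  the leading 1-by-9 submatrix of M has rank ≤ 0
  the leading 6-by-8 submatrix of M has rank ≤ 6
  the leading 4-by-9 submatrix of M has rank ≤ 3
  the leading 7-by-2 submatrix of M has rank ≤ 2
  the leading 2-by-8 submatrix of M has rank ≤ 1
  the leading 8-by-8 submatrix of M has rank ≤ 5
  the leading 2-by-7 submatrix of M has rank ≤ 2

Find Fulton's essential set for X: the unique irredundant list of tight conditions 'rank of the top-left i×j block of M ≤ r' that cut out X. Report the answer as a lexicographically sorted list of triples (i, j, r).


The tightest implied rank at each (i,j), from the 27 conditions:

  R[1]: 0, 0, 0, 0, 0, 0, 0, 0, 0, 1, 1, 1
  R[2]: 0, 1, 1, 1, 1, 1, 1, 1, 1, 2, 2, 2
  R[3]: 0, 1, 1, 1, 1, 1, 1, 1, 1, 2, 3, 3
  R[4]: 0, 1, 1, 1, 2, 2, 2, 2, 2, 3, 4, 4
  R[5]: 0, 1, 1, 1, 2, 3, 3, 3, 3, 4, 5, 5
  R[6]: 0, 1, 1, 2, 3, 4, 4, 4, 4, 5, 6, 6
  R[7]: 0, 1, 1, 2, 3, 4, 5, 5, 5, 6, 7, 7
  R[8]: 0, 1, 1, 2, 3, 4, 5, 5, 6, 7, 8, 8
  R[9]: 1, 2, 2, 3, 4, 5, 6, 6, 7, 8, 9, 9
  R[10]: 1, 2, 2, 3, 4, 5, 6, 7, 8, 9, 10, 10
  R[11]: 1, 2, 3, 4, 5, 6, 7, 8, 9, 10, 11, 11
  R[12]: 1, 2, 3, 4, 5, 6, 7, 8, 9, 10, 11, 12

hence w(1..12) = (10, 2, 11, 5, 6, 4, 7, 9, 1, 8, 3, 12).

D(w) has 32 cells with 7 SE-corners; essential set:

[(1, 9, 0), (3, 9, 1), (5, 4, 1), (8, 1, 0), (8, 3, 1), (8, 8, 5), (10, 3, 2)]


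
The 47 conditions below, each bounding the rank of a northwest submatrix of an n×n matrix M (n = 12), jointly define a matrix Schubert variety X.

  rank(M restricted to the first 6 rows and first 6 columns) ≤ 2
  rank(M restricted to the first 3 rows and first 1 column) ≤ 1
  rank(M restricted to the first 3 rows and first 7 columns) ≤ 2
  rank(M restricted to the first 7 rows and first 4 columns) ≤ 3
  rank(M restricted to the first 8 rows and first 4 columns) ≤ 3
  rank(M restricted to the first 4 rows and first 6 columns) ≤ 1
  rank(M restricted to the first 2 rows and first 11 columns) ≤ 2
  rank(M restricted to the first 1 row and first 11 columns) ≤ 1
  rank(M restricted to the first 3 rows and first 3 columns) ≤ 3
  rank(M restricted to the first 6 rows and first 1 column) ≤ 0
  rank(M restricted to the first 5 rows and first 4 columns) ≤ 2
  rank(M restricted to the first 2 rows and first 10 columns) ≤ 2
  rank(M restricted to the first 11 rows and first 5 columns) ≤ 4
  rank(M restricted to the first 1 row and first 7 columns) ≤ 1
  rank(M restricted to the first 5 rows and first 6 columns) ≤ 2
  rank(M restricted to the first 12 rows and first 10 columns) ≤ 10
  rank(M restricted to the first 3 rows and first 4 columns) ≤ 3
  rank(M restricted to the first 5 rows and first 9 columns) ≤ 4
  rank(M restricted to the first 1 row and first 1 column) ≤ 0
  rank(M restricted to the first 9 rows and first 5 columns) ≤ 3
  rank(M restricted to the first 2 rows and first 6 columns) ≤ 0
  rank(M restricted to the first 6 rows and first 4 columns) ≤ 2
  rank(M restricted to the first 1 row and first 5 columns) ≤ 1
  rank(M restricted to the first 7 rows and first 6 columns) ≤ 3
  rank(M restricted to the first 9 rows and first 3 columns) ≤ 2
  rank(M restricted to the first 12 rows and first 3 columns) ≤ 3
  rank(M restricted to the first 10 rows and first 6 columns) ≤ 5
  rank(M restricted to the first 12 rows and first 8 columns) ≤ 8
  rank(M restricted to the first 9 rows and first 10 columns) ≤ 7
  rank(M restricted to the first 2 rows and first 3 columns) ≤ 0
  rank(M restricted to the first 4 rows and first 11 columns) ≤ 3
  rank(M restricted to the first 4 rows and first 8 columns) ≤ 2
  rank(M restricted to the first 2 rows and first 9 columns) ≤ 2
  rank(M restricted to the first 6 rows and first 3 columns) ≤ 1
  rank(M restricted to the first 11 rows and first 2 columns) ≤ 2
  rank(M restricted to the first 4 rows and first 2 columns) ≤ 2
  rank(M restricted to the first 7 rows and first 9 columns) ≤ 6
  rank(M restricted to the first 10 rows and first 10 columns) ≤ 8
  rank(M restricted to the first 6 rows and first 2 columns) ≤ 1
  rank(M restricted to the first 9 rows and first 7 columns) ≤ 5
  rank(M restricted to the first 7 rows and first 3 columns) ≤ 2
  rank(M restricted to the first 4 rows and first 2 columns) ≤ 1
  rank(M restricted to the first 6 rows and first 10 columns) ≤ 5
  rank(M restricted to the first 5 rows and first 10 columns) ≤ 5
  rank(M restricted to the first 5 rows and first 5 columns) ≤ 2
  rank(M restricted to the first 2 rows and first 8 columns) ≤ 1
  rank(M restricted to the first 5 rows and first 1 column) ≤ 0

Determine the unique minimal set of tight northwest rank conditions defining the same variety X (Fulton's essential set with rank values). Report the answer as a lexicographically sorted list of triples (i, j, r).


Propagating the 47 rank bounds to every northwest block:

  0, 0, 0, 0, 0, 0, 1, 1, 1, 1, 1, 1
  0, 0, 0, 0, 0, 0, 1, 1, 2, 2, 2, 2
  0, 1, 1, 1, 1, 1, 2, 2, 3, 3, 3, 3
  0, 1, 1, 1, 1, 1, 2, 2, 3, 3, 3, 4
  0, 1, 1, 2, 2, 2, 3, 3, 4, 4, 4, 5
  0, 1, 1, 2, 2, 2, 3, 4, 5, 5, 5, 6
  1, 2, 2, 3, 3, 3, 4, 5, 6, 6, 6, 7
  1, 2, 2, 3, 3, 4, 5, 6, 7, 7, 7, 8
  1, 2, 2, 3, 3, 4, 5, 6, 7, 7, 8, 9
  1, 2, 3, 4, 4, 5, 6, 7, 8, 8, 9, 10
  1, 2, 3, 4, 4, 5, 6, 7, 8, 9, 10, 11
  1, 2, 3, 4, 5, 6, 7, 8, 9, 10, 11, 12

the unique w with this rank table is (7, 9, 2, 12, 4, 8, 1, 6, 11, 3, 10, 5).

|D(w)|=34, |Ess(w)|=12:

[(2, 6, 0), (2, 8, 1), (4, 6, 1), (4, 8, 2), (4, 11, 3), (6, 1, 0), (6, 3, 1), (6, 6, 2), (9, 3, 2), (9, 5, 3), (9, 10, 7), (11, 5, 4)]


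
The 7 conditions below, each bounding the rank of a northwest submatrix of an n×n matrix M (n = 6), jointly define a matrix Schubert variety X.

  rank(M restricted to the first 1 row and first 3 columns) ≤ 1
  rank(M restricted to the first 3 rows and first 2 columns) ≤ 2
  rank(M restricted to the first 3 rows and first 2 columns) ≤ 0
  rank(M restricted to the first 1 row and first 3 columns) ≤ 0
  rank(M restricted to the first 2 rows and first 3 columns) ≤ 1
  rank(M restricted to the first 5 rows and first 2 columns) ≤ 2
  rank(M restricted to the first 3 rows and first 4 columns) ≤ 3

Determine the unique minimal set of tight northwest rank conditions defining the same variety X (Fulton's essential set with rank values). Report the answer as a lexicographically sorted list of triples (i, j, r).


Recovering R(i,j) via the rank-extension bound from the 7 conditions:

  0 | 0 | 0 | 1 | 1 | 1
  0 | 0 | 1 | 2 | 2 | 2
  0 | 0 | 1 | 2 | 3 | 3
  1 | 1 | 2 | 3 | 4 | 4
  1 | 2 | 3 | 4 | 5 | 5
  1 | 2 | 3 | 4 | 5 | 6

hence w(1..6) = (4, 3, 5, 1, 2, 6).

|D(w)|=7, |Ess(w)|=2:

[(1, 3, 0), (3, 2, 0)]


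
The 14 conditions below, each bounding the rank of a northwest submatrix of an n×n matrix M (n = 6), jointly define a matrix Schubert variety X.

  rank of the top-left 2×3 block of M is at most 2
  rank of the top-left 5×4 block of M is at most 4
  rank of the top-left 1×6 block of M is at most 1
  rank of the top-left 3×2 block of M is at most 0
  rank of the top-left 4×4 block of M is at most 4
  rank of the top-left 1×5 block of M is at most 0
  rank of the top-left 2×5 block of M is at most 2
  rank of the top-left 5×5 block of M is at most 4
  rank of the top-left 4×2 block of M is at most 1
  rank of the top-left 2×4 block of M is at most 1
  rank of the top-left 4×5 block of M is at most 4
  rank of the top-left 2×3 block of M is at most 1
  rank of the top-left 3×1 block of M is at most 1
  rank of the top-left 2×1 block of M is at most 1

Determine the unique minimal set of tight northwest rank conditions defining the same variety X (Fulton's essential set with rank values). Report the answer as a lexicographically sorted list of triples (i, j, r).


Propagating the 14 rank bounds to every northwest block:

  R[1]: 0 | 0 | 0 | 0 | 0 | 1
  R[2]: 0 | 0 | 1 | 1 | 1 | 2
  R[3]: 0 | 0 | 1 | 2 | 2 | 3
  R[4]: 1 | 1 | 2 | 3 | 3 | 4
  R[5]: 1 | 2 | 3 | 4 | 4 | 5
  R[6]: 1 | 2 | 3 | 4 | 5 | 6

reading off 1-entries of Δ²R: w = (6, 3, 4, 1, 2, 5).

Fulton essential set (2 of the 9 Rothe cells):

[(1, 5, 0), (3, 2, 0)]


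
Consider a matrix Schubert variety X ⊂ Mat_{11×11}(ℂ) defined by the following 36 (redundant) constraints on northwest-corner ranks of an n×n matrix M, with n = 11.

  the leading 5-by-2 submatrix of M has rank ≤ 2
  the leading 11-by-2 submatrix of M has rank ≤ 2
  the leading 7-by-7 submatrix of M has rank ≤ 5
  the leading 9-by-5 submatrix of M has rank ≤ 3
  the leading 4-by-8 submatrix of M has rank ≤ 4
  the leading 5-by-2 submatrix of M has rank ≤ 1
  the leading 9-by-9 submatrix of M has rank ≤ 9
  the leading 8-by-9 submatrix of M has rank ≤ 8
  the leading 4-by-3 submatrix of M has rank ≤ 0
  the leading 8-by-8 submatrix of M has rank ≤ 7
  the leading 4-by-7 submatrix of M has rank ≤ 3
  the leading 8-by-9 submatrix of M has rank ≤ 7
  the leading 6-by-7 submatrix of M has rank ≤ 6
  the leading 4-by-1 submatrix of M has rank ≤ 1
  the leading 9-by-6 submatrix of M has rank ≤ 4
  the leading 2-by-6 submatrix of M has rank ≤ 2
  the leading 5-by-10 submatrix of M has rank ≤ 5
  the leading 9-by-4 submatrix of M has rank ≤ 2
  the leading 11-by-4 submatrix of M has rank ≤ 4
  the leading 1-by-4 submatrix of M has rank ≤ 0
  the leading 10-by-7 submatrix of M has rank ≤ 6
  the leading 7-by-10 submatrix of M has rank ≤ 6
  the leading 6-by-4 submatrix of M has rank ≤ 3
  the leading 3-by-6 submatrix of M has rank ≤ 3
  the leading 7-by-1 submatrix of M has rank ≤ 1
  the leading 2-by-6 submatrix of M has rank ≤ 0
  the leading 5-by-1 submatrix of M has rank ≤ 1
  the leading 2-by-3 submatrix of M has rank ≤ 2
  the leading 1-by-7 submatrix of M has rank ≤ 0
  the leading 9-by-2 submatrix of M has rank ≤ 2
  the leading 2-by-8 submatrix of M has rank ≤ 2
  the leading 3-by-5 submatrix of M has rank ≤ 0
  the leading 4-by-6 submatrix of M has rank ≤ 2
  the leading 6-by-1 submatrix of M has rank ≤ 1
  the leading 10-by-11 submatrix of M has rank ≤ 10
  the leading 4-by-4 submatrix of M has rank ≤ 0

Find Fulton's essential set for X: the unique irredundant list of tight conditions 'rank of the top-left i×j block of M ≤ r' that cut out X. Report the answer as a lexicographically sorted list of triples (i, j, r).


Computing R[i][j] = min implied NW-rank bound (n=11, 36 conditions):

  i=1: 0 | 0 | 0 | 0 | 0 | 0 | 0 | 1 | 1 | 1 | 1
  i=2: 0 | 0 | 0 | 0 | 0 | 0 | 1 | 2 | 2 | 2 | 2
  i=3: 0 | 0 | 0 | 0 | 0 | 1 | 2 | 3 | 3 | 3 | 3
  i=4: 0 | 0 | 0 | 0 | 1 | 2 | 3 | 4 | 4 | 4 | 4
  i=5: 1 | 1 | 1 | 1 | 2 | 3 | 4 | 5 | 5 | 5 | 5
  i=6: 1 | 2 | 2 | 2 | 3 | 4 | 5 | 6 | 6 | 6 | 6
  i=7: 1 | 2 | 2 | 2 | 3 | 4 | 5 | 6 | 6 | 6 | 7
  i=8: 1 | 2 | 2 | 2 | 3 | 4 | 5 | 6 | 7 | 7 | 8
  i=9: 1 | 2 | 2 | 2 | 3 | 4 | 5 | 6 | 7 | 8 | 9
  i=10: 1 | 2 | 3 | 3 | 4 | 5 | 6 | 7 | 8 | 9 | 10
  i=11: 1 | 2 | 3 | 4 | 5 | 6 | 7 | 8 | 9 | 10 | 11

the unique w with this rank table is (8, 7, 6, 5, 1, 2, 11, 9, 10, 3, 4).

Fulton essential set (6 of the 30 Rothe cells):

[(1, 7, 0), (2, 6, 0), (3, 5, 0), (4, 4, 0), (7, 10, 6), (9, 4, 2)]


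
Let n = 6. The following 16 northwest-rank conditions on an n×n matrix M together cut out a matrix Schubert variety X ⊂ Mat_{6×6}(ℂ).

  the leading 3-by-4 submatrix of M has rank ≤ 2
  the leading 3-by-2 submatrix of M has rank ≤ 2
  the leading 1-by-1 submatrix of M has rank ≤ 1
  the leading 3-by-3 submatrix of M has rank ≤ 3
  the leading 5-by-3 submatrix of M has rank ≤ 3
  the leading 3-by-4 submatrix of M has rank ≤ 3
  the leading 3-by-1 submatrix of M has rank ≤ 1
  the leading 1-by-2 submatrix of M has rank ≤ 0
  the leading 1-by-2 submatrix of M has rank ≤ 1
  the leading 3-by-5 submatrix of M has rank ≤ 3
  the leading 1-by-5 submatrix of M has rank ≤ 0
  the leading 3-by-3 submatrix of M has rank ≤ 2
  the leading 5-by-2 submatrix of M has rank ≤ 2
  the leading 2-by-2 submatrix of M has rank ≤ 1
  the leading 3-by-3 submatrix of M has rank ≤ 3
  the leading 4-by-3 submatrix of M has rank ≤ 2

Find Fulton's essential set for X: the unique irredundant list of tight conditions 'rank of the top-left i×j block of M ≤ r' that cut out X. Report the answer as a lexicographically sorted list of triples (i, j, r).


Reconstructing r_w from the 16 given conditions:

  row 1: 0 0 0 0 0 1
  row 2: 1 1 1 1 1 2
  row 3: 1 2 2 2 2 3
  row 4: 1 2 2 3 3 4
  row 5: 1 2 3 4 4 5
  row 6: 1 2 3 4 5 6

the unique w with this rank table is (6, 1, 2, 4, 3, 5).

Fulton essential set (2 of the 6 Rothe cells):

[(1, 5, 0), (4, 3, 2)]


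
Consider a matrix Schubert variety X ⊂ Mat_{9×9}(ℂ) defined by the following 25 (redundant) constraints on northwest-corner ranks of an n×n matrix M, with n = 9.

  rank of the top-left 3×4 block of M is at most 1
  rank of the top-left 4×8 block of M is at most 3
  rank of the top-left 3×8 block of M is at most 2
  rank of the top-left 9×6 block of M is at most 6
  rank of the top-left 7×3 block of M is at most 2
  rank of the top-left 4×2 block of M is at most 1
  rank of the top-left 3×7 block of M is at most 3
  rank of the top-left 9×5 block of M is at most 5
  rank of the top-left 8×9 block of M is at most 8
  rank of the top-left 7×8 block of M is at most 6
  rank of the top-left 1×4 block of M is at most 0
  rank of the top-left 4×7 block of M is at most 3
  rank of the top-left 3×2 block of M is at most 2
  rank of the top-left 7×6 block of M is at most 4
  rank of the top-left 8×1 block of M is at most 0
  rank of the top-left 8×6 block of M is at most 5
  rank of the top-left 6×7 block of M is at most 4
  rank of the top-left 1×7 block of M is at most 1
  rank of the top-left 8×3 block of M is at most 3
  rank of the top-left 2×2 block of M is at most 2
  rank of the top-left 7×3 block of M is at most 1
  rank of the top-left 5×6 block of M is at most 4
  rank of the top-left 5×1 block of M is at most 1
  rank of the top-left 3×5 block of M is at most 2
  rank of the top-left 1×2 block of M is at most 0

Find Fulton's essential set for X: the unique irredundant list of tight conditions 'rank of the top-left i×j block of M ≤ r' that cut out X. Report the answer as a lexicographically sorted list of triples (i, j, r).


Rank table r_w(9×9) implied by the 25 constraints:

  R[1]: 0 | 0 | 0 | 0 | 1 | 1 | 1 | 1 | 1
  R[2]: 0 | 1 | 1 | 1 | 2 | 2 | 2 | 2 | 2
  R[3]: 0 | 1 | 1 | 1 | 2 | 2 | 2 | 2 | 3
  R[4]: 0 | 1 | 1 | 2 | 3 | 3 | 3 | 3 | 4
  R[5]: 0 | 1 | 1 | 2 | 3 | 4 | 4 | 4 | 5
  R[6]: 0 | 1 | 1 | 2 | 3 | 4 | 4 | 5 | 6
  R[7]: 0 | 1 | 1 | 2 | 3 | 4 | 5 | 6 | 7
  R[8]: 0 | 1 | 2 | 3 | 4 | 5 | 6 | 7 | 8
  R[9]: 1 | 2 | 3 | 4 | 5 | 6 | 7 | 8 | 9

giving w = (5, 2, 9, 4, 6, 8, 7, 3, 1) via Δ²R.

ℓ(w)=21; the 6 essential cells (i,j,r):

[(1, 4, 0), (3, 4, 1), (3, 8, 2), (6, 7, 4), (7, 3, 1), (8, 1, 0)]


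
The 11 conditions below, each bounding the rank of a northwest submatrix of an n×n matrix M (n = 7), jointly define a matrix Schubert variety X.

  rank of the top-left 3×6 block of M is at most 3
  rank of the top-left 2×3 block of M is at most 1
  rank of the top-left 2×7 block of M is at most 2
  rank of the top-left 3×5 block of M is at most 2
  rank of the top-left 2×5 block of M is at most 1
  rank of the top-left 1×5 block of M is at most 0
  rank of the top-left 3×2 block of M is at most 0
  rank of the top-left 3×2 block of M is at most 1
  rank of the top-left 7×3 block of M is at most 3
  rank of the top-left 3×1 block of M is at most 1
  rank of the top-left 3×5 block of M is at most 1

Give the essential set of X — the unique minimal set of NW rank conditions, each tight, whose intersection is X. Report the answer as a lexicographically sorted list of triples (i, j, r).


Propagating the 11 rank bounds to every northwest block:

  0  0  0  0  0  1  1
  0  0  1  1  1  2  2
  0  0  1  1  1  2  3
  1  1  2  2  2  3  4
  1  2  3  3  3  4  5
  1  2  3  4  4  5  6
  1  2  3  4  5  6  7

hence w(1..7) = (6, 3, 7, 1, 2, 4, 5).

3 SE-corners of the 11-cell Rothe diagram give Ess(w):

[(1, 5, 0), (3, 2, 0), (3, 5, 1)]


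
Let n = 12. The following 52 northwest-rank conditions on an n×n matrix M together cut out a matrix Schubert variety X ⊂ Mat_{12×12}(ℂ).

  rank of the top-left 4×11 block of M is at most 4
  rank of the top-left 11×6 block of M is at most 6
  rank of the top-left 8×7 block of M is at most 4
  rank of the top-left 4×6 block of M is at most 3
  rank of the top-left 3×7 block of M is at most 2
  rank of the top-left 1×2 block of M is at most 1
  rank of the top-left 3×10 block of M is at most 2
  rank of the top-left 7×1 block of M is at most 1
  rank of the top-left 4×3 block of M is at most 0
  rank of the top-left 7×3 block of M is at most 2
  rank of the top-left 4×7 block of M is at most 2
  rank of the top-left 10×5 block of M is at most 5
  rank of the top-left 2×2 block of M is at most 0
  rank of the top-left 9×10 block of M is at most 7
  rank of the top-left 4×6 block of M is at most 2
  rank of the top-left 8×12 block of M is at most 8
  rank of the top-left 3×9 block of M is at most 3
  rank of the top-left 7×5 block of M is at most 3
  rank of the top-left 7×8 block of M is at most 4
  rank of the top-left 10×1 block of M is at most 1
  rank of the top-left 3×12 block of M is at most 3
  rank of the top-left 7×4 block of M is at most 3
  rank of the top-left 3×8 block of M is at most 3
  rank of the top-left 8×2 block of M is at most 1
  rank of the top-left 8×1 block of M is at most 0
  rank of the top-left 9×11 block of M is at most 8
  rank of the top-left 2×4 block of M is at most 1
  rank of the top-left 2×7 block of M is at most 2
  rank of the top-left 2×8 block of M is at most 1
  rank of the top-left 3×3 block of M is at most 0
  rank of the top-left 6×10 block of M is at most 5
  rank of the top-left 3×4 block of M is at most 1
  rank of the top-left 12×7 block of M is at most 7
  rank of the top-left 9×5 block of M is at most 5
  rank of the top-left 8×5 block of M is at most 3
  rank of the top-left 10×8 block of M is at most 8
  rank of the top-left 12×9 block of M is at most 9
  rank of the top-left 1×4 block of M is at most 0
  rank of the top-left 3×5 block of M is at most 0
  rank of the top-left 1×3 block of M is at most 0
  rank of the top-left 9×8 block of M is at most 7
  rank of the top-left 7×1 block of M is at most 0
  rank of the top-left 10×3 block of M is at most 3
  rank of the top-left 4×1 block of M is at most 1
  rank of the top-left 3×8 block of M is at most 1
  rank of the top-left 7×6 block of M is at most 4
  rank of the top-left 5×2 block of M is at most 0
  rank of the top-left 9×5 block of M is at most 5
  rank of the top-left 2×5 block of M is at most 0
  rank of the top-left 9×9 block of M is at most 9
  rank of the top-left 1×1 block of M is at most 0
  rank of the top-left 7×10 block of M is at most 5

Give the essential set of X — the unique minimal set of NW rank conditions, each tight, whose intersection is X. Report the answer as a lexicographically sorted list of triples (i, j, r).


Computing R[i][j] = min implied NW-rank bound (n=12, 52 conditions):

  row 1: 0 | 0 | 0 | 0 | 0 | 1 | 1 | 1 | 1 | 1 | 1 | 1
  row 2: 0 | 0 | 0 | 0 | 0 | 1 | 1 | 1 | 2 | 2 | 2 | 2
  row 3: 0 | 0 | 0 | 0 | 0 | 1 | 1 | 1 | 2 | 2 | 3 | 3
  row 4: 0 | 0 | 0 | 1 | 1 | 2 | 2 | 2 | 3 | 3 | 4 | 4
  row 5: 0 | 0 | 1 | 2 | 2 | 3 | 3 | 3 | 4 | 4 | 5 | 5
  row 6: 0 | 1 | 2 | 3 | 3 | 4 | 4 | 4 | 5 | 5 | 6 | 6
  row 7: 0 | 1 | 2 | 3 | 3 | 4 | 4 | 4 | 5 | 5 | 6 | 7
  row 8: 0 | 1 | 2 | 3 | 3 | 4 | 4 | 5 | 6 | 6 | 7 | 8
  row 9: 1 | 2 | 3 | 4 | 4 | 5 | 5 | 6 | 7 | 7 | 8 | 9
  row 10: 1 | 2 | 3 | 4 | 5 | 6 | 6 | 7 | 8 | 8 | 9 | 10
  row 11: 1 | 2 | 3 | 4 | 5 | 6 | 7 | 8 | 9 | 9 | 10 | 11
  row 12: 1 | 2 | 3 | 4 | 5 | 6 | 7 | 8 | 9 | 10 | 11 | 12

hence w(1..12) = (6, 9, 11, 4, 3, 2, 12, 8, 1, 5, 7, 10).

Fulton essential set (10 of the 34 Rothe cells):

[(3, 5, 0), (3, 8, 1), (3, 10, 2), (4, 3, 0), (5, 2, 0), (7, 8, 4), (7, 10, 5), (8, 1, 0), (8, 5, 3), (8, 7, 4)]


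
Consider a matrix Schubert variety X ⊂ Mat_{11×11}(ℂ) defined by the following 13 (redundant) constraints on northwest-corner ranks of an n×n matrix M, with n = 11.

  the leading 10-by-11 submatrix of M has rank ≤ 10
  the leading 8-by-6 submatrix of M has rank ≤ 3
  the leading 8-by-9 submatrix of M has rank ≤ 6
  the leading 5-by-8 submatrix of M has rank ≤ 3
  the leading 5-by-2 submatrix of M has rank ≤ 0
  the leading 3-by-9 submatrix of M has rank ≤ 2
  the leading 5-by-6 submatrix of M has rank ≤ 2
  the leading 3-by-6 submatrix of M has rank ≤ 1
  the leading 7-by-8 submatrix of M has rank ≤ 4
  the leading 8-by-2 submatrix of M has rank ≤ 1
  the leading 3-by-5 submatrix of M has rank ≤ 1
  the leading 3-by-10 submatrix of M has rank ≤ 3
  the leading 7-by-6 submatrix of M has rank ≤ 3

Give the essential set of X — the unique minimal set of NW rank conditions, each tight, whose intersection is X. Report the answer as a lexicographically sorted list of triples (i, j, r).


Rank table r_w(11×11) implied by the 13 constraints:

  R[1]: 0 0 1 1 1 1 1 1 1 1 1
  R[2]: 0 0 1 1 1 1 2 2 2 2 2
  R[3]: 0 0 1 1 1 1 2 2 2 3 3
  R[4]: 0 0 1 2 2 2 3 3 3 4 4
  R[5]: 0 0 1 2 2 2 3 3 4 5 5
  R[6]: 1 1 2 3 3 3 4 4 5 6 6
  R[7]: 1 1 2 3 3 3 4 4 5 6 7
  R[8]: 1 1 2 3 3 3 4 5 6 7 8
  R[9]: 1 2 3 4 4 4 5 6 7 8 9
  R[10]: 1 2 3 4 5 5 6 7 8 9 10
  R[11]: 1 2 3 4 5 6 7 8 9 10 11

hence w(1..11) = (3, 7, 10, 4, 9, 1, 11, 8, 2, 5, 6).

D(w) has 28 cells with 8 SE-corners; essential set:

[(3, 6, 1), (3, 9, 2), (5, 2, 0), (5, 6, 2), (5, 8, 3), (7, 8, 4), (8, 2, 1), (8, 6, 3)]


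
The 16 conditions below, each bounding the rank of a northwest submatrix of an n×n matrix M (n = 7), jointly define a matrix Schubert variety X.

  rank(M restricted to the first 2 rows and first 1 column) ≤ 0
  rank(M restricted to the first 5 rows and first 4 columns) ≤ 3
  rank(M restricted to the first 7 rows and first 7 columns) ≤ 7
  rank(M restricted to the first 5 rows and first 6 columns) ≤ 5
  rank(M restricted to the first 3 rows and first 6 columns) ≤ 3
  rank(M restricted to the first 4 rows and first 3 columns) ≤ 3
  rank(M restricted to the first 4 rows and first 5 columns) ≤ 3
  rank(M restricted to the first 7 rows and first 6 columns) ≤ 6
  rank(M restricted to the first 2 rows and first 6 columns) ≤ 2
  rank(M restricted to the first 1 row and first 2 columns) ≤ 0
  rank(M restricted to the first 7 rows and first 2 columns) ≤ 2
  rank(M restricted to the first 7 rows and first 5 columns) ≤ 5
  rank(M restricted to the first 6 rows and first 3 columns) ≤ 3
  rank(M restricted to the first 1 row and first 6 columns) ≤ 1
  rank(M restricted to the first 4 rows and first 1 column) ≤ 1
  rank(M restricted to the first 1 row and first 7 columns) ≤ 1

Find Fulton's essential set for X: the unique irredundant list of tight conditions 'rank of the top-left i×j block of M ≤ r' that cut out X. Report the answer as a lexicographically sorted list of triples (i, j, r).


Reconstructing r_w from the 16 given conditions:

  R[1]: 0 0 1 1 1 1 1
  R[2]: 0 1 2 2 2 2 2
  R[3]: 1 2 3 3 3 3 3
  R[4]: 1 2 3 3 3 4 4
  R[5]: 1 2 3 3 4 5 5
  R[6]: 1 2 3 4 5 6 6
  R[7]: 1 2 3 4 5 6 7

so w = (3, 2, 1, 6, 5, 4, 7).

4 SE-corners of the 6-cell Rothe diagram give Ess(w):

[(1, 2, 0), (2, 1, 0), (4, 5, 3), (5, 4, 3)]


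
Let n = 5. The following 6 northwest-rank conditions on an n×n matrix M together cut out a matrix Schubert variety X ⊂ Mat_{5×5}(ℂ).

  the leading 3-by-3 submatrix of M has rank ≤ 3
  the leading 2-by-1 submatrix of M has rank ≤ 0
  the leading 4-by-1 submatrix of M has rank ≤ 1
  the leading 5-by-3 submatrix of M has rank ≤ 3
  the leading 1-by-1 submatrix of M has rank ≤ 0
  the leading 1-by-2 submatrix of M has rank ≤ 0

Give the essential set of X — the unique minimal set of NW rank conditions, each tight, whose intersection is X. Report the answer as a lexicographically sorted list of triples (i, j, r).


Rank table r_w(5×5) implied by the 6 constraints:

  row 1: 0 0 1 1 1
  row 2: 0 1 2 2 2
  row 3: 1 2 3 3 3
  row 4: 1 2 3 4 4
  row 5: 1 2 3 4 5

giving w = (3, 2, 1, 4, 5) via Δ²R.

D(w) has 3 cells with 2 SE-corners; essential set:

[(1, 2, 0), (2, 1, 0)]


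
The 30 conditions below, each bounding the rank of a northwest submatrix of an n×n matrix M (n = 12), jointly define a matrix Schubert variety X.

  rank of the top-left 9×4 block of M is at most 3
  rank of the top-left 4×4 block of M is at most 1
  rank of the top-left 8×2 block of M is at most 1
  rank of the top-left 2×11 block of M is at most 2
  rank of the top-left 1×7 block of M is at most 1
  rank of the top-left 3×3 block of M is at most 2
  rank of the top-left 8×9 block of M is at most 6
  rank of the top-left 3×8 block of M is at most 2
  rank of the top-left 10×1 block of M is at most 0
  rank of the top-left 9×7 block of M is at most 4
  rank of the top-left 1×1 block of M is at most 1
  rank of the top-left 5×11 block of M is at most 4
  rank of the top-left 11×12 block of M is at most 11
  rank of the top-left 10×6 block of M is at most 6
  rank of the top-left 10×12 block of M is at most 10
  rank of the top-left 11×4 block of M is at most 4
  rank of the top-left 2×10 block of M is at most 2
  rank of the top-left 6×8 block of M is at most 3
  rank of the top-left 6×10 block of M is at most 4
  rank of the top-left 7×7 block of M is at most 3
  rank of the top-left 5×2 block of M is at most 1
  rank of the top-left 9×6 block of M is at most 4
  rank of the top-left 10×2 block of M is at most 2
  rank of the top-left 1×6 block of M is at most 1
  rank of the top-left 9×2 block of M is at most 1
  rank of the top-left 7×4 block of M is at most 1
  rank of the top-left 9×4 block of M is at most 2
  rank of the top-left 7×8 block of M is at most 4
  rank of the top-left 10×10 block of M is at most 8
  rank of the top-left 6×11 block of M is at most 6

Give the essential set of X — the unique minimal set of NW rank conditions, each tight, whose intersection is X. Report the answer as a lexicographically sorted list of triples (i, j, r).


Computing R[i][j] = min implied NW-rank bound (n=12, 30 conditions):

  i=1: 0  1  1  1  1  1  1  1  1  1  1  1
  i=2: 0  1  1  1  2  2  2  2  2  2  2  2
  i=3: 0  1  1  1  2  2  2  2  3  3  3  3
  i=4: 0  1  1  1  2  3  3  3  4  4  4  4
  i=5: 0  1  1  1  2  3  3  3  4  4  4  5
  i=6: 0  1  1  1  2  3  3  3  4  4  5  6
  i=7: 0  1  1  1  2  3  3  4  5  5  6  7
  i=8: 0  1  2  2  3  4  4  5  6  6  7  8
  i=9: 0  1  2  2  3  4  4  5  6  7  8  9
  i=10: 0  1  2  3  4  5  5  6  7  8  9  10
  i=11: 1  2  3  4  5  6  6  7  8  9  10  11
  i=12: 1  2  3  4  5  6  7  8  9  10  11  12

the unique w with this rank table is (2, 5, 9, 6, 12, 11, 8, 3, 10, 4, 1, 7).

Rothe diagram D(w) (35 cells), 9 SE-corners (essential conditions):

[(3, 8, 2), (5, 11, 4), (6, 8, 3), (6, 10, 4), (7, 4, 1), (7, 7, 3), (9, 4, 2), (9, 7, 4), (10, 1, 0)]


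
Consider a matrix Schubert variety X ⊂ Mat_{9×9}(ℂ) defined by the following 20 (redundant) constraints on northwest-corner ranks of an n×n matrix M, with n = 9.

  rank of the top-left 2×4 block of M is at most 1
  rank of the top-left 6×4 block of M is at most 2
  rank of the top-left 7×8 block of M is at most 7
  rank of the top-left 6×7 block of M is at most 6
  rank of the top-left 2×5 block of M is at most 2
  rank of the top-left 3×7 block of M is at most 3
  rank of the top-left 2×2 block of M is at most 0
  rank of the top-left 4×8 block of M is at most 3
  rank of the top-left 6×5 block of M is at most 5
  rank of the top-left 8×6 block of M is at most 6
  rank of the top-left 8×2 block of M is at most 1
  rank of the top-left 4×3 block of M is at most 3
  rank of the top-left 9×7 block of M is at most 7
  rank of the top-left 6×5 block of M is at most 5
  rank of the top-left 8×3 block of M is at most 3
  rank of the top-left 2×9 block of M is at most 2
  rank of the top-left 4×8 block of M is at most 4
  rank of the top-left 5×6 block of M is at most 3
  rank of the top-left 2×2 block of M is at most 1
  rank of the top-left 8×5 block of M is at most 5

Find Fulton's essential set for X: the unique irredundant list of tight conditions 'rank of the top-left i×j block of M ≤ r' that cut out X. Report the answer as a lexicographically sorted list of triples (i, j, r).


Reconstructing r_w from the 20 given conditions:

  i=1: 0 0 1 1 1 1 1 1 1
  i=2: 0 0 1 1 2 2 2 2 2
  i=3: 1 1 2 2 3 3 3 3 3
  i=4: 1 1 2 2 3 3 3 3 4
  i=5: 1 1 2 2 3 3 4 4 5
  i=6: 1 1 2 2 3 4 5 5 6
  i=7: 1 1 2 3 4 5 6 6 7
  i=8: 1 1 2 3 4 5 6 7 8
  i=9: 1 2 3 4 5 6 7 8 9

hence w(1..9) = (3, 5, 1, 9, 7, 6, 4, 8, 2).

|D(w)|=17, |Ess(w)|=6:

[(2, 2, 0), (2, 4, 1), (4, 8, 3), (5, 6, 3), (6, 4, 2), (8, 2, 1)]


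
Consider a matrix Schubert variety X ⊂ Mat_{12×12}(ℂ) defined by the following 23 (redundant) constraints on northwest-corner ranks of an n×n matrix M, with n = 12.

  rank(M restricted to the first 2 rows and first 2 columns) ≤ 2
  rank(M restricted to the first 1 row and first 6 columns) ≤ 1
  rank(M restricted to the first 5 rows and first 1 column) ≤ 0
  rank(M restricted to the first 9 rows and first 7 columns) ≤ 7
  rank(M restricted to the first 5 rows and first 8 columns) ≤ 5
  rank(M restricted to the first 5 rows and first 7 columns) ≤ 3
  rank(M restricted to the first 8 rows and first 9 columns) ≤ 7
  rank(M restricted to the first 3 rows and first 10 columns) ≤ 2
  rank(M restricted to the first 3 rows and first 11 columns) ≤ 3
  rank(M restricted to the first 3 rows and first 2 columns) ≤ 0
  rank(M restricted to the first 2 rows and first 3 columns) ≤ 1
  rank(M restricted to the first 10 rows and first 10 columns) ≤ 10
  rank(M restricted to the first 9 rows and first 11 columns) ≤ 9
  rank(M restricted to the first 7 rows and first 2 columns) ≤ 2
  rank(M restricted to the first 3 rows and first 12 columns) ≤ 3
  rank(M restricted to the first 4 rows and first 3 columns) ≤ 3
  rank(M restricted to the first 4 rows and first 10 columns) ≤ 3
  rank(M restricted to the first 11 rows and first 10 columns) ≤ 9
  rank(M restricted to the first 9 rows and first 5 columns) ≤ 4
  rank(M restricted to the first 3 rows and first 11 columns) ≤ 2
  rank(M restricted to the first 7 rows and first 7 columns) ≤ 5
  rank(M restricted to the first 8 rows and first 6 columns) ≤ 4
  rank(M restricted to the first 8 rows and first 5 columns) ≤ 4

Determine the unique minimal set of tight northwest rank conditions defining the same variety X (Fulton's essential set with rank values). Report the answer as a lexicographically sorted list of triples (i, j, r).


The tightest implied rank at each (i,j), from the 23 conditions:

  row 1: 0, 0, 1, 1, 1, 1, 1, 1, 1, 1, 1, 1
  row 2: 0, 0, 1, 2, 2, 2, 2, 2, 2, 2, 2, 2
  row 3: 0, 0, 1, 2, 2, 2, 2, 2, 2, 2, 2, 3
  row 4: 0, 1, 2, 3, 3, 3, 3, 3, 3, 3, 3, 4
  row 5: 0, 1, 2, 3, 3, 3, 3, 4, 4, 4, 4, 5
  row 6: 1, 2, 3, 4, 4, 4, 4, 5, 5, 5, 5, 6
  row 7: 1, 2, 3, 4, 4, 4, 5, 6, 6, 6, 6, 7
  row 8: 1, 2, 3, 4, 4, 4, 5, 6, 7, 7, 7, 8
  row 9: 1, 2, 3, 4, 4, 5, 6, 7, 8, 8, 8, 9
  row 10: 1, 2, 3, 4, 5, 6, 7, 8, 9, 9, 9, 10
  row 11: 1, 2, 3, 4, 5, 6, 7, 8, 9, 9, 10, 11
  row 12: 1, 2, 3, 4, 5, 6, 7, 8, 9, 10, 11, 12

the unique w with this rank table is (3, 4, 12, 2, 8, 1, 7, 9, 6, 5, 11, 10).

ℓ(w)=24; the 7 essential cells (i,j,r):

[(3, 2, 0), (3, 11, 2), (5, 1, 0), (5, 7, 3), (8, 6, 4), (9, 5, 4), (11, 10, 9)]
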